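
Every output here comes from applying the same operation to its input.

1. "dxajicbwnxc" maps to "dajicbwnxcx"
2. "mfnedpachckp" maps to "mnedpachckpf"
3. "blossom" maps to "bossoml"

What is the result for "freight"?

What's happening: move the first character to the end, then swap the first and last characters.
Working it through for "freight": intermediate "reightf", final "feightr".

feightr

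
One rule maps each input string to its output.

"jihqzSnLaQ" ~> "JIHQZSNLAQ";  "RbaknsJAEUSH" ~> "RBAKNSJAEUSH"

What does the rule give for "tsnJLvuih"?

What's happening: convert every letter to uppercase.
For "tsnJLvuih" the result is "TSNJLVUIH".

TSNJLVUIH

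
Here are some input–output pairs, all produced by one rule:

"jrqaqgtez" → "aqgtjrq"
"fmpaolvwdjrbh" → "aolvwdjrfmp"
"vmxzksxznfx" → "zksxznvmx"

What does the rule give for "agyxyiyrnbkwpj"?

In each case the input is transformed by: delete the last 2 characters, then move the first 3 characters to the end (rotate left by 3).
Working it through for "agyxyiyrnbkwpj": intermediate "agyxyiyrnbkw", final "xyiyrnbkwagy".

xyiyrnbkwagy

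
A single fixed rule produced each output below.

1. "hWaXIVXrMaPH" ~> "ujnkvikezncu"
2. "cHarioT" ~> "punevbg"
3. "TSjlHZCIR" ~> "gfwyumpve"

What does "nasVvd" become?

anfiiq

Rule — shift every letter 13 places forward in the alphabet (wrapping around) — i.e. ROT13, then convert every letter to lowercase.
On "nasVvd" that produces "anfiiq".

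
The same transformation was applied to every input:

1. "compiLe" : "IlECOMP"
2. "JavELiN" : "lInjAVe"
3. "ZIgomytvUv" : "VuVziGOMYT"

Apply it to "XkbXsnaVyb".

vYBxKBxSNA

The rule is to move the last 3 characters to the front (rotate right by 3), then flip the case of every letter.
For "XkbXsnaVyb", step one produces "VybXkbXsna"; step two turns that into "vYBxKBxSNA".
(Check on "ZIgomytvUv": → "vUvZIgomyt" → "VuVziGOMYT" ✓)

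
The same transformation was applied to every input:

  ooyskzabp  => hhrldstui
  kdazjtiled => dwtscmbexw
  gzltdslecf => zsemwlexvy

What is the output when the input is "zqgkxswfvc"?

sjzdqlpyov

The transformation: shift every letter 7 places backward in the alphabet (wrapping around).
On "zqgkxswfvc" that produces "sjzdqlpyov".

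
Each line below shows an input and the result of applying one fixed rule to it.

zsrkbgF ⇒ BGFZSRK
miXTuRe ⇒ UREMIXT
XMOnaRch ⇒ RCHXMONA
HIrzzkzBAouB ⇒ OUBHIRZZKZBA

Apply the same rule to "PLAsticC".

ICCPLAST

What's happening: move the last 3 characters to the front (rotate right by 3), then convert every letter to uppercase.
On "PLAsticC": the first step gives "icCPLAst", and the second then gives "ICCPLAST".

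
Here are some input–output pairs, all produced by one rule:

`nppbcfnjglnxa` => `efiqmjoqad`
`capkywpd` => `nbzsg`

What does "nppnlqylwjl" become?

qotbozmo

Looking at the pairs, the operation is to shift every letter 3 places forward in the alphabet (wrapping around), then delete the first 3 characters.
Doing the same to "nppnlqylwjl": "qotbozmo".
(Check on "nppbcfnjglnxa": → "qssefiqmjoqad" → "efiqmjoqad" ✓)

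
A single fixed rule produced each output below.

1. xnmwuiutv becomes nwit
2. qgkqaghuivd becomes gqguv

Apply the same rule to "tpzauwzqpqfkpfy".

Each output is the input with this applied: keep every other character starting from the second (positions 2nd, 4th, 6th, ...).
"tpzauwzqpqfkpfy" → "pawqqkf".

pawqqkf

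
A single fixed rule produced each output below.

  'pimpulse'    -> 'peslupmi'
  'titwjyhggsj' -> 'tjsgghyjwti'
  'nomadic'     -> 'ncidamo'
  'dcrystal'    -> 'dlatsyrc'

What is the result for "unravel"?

In each case the input is transformed by: reverse the string, then move the last character to the front.
Working it through for "unravel": intermediate "levarnu", final "ulevarn".

ulevarn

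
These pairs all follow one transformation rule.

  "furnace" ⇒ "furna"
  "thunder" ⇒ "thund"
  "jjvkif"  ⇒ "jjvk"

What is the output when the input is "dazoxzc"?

Each output is the input with this applied: delete the last 2 characters.
So "dazoxzc" becomes "dazox".

dazox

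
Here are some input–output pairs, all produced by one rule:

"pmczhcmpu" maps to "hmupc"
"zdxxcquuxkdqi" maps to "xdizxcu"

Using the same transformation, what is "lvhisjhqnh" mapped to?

The pattern: keep every other character starting from the first (positions 1st, 3rd, 5th, ...), then move the last 3 characters to the front (rotate right by 3).
Doing the same to "lvhisjhqnh": "shnlh".

shnlh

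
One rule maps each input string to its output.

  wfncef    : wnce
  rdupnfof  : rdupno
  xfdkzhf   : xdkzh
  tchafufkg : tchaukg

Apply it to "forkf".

What's happening: remove every "f".
Applying that to "forkf" gives "ork".

ork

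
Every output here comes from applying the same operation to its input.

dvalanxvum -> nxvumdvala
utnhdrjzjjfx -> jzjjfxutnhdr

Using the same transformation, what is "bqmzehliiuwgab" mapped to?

The transformation: swap the front and back halves of the string.
Applying that to "bqmzehliiuwgab" gives "iiuwgabbqmzehl".

iiuwgabbqmzehl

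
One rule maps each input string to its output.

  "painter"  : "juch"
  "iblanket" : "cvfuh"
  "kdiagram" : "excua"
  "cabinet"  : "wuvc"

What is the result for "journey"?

Each output is the input with this applied: delete the last 3 characters, then shift every letter 6 places backward in the alphabet (wrapping around).
Starting from "journey": after the first operation, "jour"; after the second, "diol".

diol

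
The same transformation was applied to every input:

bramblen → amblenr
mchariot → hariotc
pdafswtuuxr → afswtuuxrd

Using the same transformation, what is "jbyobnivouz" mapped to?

In each case the input is transformed by: delete the first character, then move the first character to the end.
For "jbyobnivouz", step one produces "byobnivouz"; step two turns that into "yobnivouzb".

yobnivouzb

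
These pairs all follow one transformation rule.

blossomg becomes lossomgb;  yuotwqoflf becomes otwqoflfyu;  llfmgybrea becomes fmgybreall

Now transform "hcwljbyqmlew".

ljbyqmlewhcw

In each case the input is transformed by: swap the front and back halves of the string, then move the last 3 characters to the front (rotate right by 3).
For "hcwljbyqmlew", step one produces "yqmlewhcwljb"; step two turns that into "ljbyqmlewhcw".
(Check on "yuotwqoflf": → "qoflfyuotw" → "otwqoflfyu" ✓)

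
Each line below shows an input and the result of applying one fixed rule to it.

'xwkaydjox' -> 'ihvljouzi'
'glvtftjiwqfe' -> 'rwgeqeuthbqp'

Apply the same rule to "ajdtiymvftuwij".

The transformation: shift every letter 11 places forward in the alphabet (wrapping around).
Applying that to "ajdtiymvftuwij" gives "luoetjxgqefhtu".

luoetjxgqefhtu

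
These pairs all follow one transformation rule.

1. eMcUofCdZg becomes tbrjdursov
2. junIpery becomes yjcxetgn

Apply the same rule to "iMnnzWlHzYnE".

Rule — shift every letter 11 places backward in the alphabet (wrapping around), then convert every letter to lowercase.
Applying both steps to "iMnnzWlHzYnE": "xBccoLaWoNcT", then "xbccolawonct".
(Check on "eMcUofCdZg": → "tBrJduRsOv" → "tbrjdursov" ✓)

xbccolawonct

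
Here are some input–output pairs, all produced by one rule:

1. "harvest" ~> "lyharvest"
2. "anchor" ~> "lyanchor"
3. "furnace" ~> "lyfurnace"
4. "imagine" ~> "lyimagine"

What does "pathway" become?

The transformation: prepend "ly".
So "pathway" becomes "lypathway".

lypathway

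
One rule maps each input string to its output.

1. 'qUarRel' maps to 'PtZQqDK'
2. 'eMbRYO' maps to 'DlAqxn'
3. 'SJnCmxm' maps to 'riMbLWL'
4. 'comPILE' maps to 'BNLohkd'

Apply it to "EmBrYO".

The transformation: shift every letter 1 place backward in the alphabet (wrapping around), then flip the case of every letter.
Starting from "EmBrYO": after the first operation, "DlAqXN"; after the second, "dLaQxn".

dLaQxn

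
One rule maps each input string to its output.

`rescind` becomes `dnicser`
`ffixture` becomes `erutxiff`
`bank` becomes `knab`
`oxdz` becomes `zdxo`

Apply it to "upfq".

qfpu

What's happening: reverse the string.
Applying that to "upfq" gives "qfpu".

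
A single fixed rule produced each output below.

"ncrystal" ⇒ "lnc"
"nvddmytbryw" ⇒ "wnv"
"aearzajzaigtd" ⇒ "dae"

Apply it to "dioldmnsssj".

jdi

Rule — move the last character to the front, then keep only the first 3 characters.
On "dioldmnsssj": the first step gives "jdioldmnsss", and the second then gives "jdi".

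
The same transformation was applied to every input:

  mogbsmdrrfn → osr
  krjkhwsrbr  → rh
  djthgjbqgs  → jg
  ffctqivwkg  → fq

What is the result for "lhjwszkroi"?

hs

The rule is to delete the last 3 characters, then keep one character in every 3, starting at position 2 (positions 2nd, 5th, 8th, ...).
So "lhjwszkroi" becomes "hs".
(Check on "djthgjbqgs": → "djthgjb" → "jg" ✓)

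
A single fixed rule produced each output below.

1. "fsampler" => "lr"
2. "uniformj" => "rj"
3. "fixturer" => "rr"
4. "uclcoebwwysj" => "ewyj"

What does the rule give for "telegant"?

The rule is to keep every other character starting from the second (positions 2nd, 4th, 6th, ...), then delete the first 2 characters.
Applying that to "telegant" gives "at".

at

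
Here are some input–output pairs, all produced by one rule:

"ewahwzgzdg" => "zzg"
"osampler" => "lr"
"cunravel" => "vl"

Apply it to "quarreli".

ei

The pattern: keep every other character starting from the second (positions 2nd, 4th, 6th, ...), then delete the first 2 characters.
Applying both steps to "quarreli": "urei", then "ei".
(Check on "ewahwzgzdg": → "whzzg" → "zzg" ✓)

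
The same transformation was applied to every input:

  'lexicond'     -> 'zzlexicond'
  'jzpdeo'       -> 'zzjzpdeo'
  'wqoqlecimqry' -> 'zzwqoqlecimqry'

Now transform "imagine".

The pattern: prepend "zz".
"imagine" → "zzimagine".

zzimagine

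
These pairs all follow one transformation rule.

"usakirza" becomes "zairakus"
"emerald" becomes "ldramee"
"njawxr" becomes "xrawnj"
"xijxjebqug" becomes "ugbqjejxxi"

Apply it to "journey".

eyrnouj

The transformation: reverse the string, then swap each adjacent pair of characters (1↔2, 3↔4, ...).
Starting from "journey": after the first operation, "yenruoj"; after the second, "eyrnouj".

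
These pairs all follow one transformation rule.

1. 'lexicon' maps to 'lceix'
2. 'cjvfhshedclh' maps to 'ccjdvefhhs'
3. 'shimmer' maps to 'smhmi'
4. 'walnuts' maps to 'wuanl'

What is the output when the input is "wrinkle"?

wkrni

The transformation: delete the last 2 characters, then take characters alternately from the front and the back (1st, last, 2nd, 2nd-last, ...).
Starting from "wrinkle": after the first operation, "wrink"; after the second, "wkrni".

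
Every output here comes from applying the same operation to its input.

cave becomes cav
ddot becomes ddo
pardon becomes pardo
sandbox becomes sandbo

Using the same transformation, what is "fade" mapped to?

fad

Rule — delete the last character.
Doing the same to "fade": "fad".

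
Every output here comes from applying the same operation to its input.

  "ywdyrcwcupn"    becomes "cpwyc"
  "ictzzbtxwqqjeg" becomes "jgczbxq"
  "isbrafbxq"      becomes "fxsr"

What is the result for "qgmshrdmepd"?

Rule — keep every other character starting from the second (positions 2nd, 4th, 6th, ...), then move the last 2 characters to the front (rotate right by 2).
"qgmshrdmepd" → "gsrmp" → "mpgsr".

mpgsr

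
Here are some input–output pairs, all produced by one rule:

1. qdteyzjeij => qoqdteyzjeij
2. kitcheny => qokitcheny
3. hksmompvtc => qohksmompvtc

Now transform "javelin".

qojavelin

Rule — prepend "qo".
"javelin" → "qojavelin".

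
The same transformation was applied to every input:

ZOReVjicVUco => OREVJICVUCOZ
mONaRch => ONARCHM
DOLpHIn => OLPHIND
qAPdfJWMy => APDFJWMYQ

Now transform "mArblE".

ARBLEM

Rule — move the first character to the end, then convert every letter to uppercase.
"mArblE" → "ArblEm" → "ARBLEM".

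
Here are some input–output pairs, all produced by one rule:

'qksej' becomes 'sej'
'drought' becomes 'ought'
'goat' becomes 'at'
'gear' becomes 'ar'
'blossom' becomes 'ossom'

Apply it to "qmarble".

arble

In each case the input is transformed by: delete the first 2 characters.
Applying that to "qmarble" gives "arble".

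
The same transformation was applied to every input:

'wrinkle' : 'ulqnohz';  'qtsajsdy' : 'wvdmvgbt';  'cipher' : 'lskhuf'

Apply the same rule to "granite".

In each case the input is transformed by: shift every letter 3 places forward in the alphabet (wrapping around), then move the first character to the end.
"granite" → "judqlwh" → "udqlwhj".

udqlwhj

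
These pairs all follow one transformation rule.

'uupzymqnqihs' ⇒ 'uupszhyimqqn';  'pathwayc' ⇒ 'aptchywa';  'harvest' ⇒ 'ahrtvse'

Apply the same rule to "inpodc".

Looking at the pairs, the operation is to move the first character to the end, then take characters alternately from the front and the back (1st, last, 2nd, 2nd-last, ...).
Applying both steps to "inpodc": "npodci", then "nipcod".

nipcod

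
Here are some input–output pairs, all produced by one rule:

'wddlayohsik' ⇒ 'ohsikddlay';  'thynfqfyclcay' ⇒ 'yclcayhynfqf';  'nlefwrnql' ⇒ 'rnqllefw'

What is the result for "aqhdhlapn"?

What's happening: delete the first character, then swap the front and back halves of the string.
Applying both steps to "aqhdhlapn": "qhdhlapn", then "lapnqhdh".

lapnqhdh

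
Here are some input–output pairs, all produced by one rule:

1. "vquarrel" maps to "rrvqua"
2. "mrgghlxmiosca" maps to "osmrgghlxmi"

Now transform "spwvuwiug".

wispwvu

In each case the input is transformed by: delete the last 2 characters, then move the last 2 characters to the front (rotate right by 2).
"spwvuwiug" → "wispwvu".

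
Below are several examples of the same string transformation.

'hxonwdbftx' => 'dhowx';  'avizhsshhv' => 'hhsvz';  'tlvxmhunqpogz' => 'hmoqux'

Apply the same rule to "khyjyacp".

The rule is to sort the characters into alphabetical order, then keep every other character starting from the second (positions 2nd, 4th, 6th, ...).
On "khyjyacp" that produces "cjpy".

cjpy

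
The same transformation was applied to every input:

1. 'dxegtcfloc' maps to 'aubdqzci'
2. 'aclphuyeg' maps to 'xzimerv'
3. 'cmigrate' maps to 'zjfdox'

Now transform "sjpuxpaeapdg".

In each case the input is transformed by: delete the last 2 characters, then shift every letter 3 places backward in the alphabet (wrapping around).
Applying both steps to "sjpuxpaeapdg": "sjpuxpaeap", then "pgmrumxbxm".
(Check on "aclphuyeg": → "aclphuy" → "xzimerv" ✓)

pgmrumxbxm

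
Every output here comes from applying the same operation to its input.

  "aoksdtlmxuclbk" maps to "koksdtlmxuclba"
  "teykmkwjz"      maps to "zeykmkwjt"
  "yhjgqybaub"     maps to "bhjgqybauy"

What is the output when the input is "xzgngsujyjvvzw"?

Each output is the input with this applied: swap the first and last characters.
So "xzgngsujyjvvzw" becomes "wzgngsujyjvvzx".

wzgngsujyjvvzx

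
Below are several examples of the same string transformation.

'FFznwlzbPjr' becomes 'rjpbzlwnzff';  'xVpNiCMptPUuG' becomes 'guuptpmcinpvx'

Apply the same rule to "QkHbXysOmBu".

What's happening: reverse the string, then convert every letter to lowercase.
Applying both steps to "QkHbXysOmBu": "uBmOsyXbHkQ", then "ubmosyxbhkq".

ubmosyxbhkq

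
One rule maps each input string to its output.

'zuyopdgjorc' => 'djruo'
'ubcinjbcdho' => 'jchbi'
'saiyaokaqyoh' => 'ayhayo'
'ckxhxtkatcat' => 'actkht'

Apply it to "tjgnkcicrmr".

Looking at the pairs, the operation is to keep every other character starting from the second (positions 2nd, 4th, 6th, ...), then move the last 3 characters to the front (rotate right by 3).
On "tjgnkcicrmr": the first step gives "jnccm", and the second then gives "ccmjn".

ccmjn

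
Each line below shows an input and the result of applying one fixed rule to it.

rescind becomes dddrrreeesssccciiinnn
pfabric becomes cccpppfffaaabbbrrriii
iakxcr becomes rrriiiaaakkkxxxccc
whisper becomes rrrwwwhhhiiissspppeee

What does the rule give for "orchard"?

dddooorrrccchhhaaarrr

Each output is the input with this applied: repeat every character 3 times, then move the last 3 characters to the front (rotate right by 3).
For "orchard", step one produces "ooorrrccchhhaaarrrddd"; step two turns that into "dddooorrrccchhhaaarrr".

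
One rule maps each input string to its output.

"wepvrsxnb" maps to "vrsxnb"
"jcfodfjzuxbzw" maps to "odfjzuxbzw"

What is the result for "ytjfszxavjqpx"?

fszxavjqpx

In each case the input is transformed by: delete the first 3 characters.
"ytjfszxavjqpx" → "fszxavjqpx".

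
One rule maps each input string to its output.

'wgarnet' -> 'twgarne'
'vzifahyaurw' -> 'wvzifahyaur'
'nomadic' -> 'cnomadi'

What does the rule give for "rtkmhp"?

prtkmh

The transformation: move the last character to the front.
On "rtkmhp" that produces "prtkmh".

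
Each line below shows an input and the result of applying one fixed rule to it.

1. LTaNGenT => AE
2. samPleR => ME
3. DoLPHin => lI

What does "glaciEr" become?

Each output is the input with this applied: flip the case of every letter, then keep one character in every 3, starting at position 3 (positions 3rd, 6th, 9th, ...).
So "glaciEr" becomes "Ae".

Ae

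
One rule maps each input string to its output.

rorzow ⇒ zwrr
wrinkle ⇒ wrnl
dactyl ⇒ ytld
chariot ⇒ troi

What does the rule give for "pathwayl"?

In each case the input is transformed by: sort the characters into reverse alphabetical order, then keep only the first 4 characters.
"pathwayl" → "ywtplhaa" → "ywtp".

ywtp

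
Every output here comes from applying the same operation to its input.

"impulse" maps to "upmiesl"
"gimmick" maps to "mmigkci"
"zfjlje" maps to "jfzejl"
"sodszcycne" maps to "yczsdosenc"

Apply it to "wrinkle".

nirwelk

The transformation: reverse the string, then move the first 3 characters to the end (rotate left by 3).
On "wrinkle": the first step gives "elknirw", and the second then gives "nirwelk".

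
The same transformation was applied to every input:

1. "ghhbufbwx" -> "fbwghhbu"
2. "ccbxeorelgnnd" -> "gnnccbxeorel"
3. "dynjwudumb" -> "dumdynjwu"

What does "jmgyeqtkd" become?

The pattern: delete the last character, then move the last 3 characters to the front (rotate right by 3).
Working it through for "jmgyeqtkd": intermediate "jmgyeqtk", final "qtkjmgye".

qtkjmgye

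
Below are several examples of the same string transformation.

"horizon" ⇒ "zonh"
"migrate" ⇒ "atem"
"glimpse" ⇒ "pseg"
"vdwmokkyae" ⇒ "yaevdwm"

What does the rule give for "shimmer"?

The pattern: move the last 3 characters to the front (rotate right by 3), then delete the last 3 characters.
Starting from "shimmer": after the first operation, "mershim"; after the second, "mers".

mers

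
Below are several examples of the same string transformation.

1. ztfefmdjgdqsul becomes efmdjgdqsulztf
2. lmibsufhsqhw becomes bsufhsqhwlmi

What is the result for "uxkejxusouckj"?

ejxusouckjuxk

Looking at the pairs, the operation is to move the first 3 characters to the end (rotate left by 3).
On "uxkejxusouckj" that produces "ejxusouckjuxk".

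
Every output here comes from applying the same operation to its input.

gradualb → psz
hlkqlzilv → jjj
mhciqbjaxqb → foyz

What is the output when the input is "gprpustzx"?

The transformation: shift every letter 2 places backward in the alphabet (wrapping around), then keep one character in every 3, starting at position 2 (positions 2nd, 5th, 8th, ...).
On "gprpustzx": the first step gives "enpnsqrxv", and the second then gives "nsx".
(Check on "hlkqlzilv": → "fjiojxgjt" → "jjj" ✓)

nsx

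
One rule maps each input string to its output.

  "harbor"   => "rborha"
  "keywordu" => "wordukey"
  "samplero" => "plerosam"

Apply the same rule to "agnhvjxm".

hvjxmagn

Looking at the pairs, the operation is to swap the front and back halves of the string, then move the last character to the front.
"agnhvjxm" → "vjxmagnh" → "hvjxmagn".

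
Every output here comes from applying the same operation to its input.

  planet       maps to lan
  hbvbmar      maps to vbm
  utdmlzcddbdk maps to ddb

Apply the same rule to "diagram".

In each case the input is transformed by: move the last 2 characters to the front (rotate right by 2), then keep only the last 3 characters.
Applying both steps to "diagram": "amdiagr", then "agr".

agr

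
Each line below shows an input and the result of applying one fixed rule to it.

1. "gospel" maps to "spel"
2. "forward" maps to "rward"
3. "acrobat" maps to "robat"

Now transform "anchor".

What's happening: delete the first 2 characters.
For "anchor" the result is "chor".

chor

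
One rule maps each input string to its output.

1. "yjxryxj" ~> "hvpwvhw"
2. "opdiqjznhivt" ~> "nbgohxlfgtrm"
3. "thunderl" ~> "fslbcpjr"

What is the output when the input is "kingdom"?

glebmki

What's happening: shift every letter 2 places backward in the alphabet (wrapping around), then move the first character to the end.
Applying both steps to "kingdom": "iglebmk", then "glebmki".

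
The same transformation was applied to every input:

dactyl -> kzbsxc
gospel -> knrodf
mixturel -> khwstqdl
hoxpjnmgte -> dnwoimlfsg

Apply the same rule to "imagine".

dlzfhmh

Looking at the pairs, the operation is to swap the first and last characters, then shift every letter 1 place backward in the alphabet (wrapping around).
Starting from "imagine": after the first operation, "emagini"; after the second, "dlzfhmh".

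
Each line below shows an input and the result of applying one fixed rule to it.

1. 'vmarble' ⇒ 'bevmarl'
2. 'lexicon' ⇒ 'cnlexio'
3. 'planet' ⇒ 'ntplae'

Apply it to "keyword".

Each output is the input with this applied: move the last 2 characters to the front (rotate right by 2), then swap the first and last characters.
For "keyword", step one produces "rdkeywo"; step two turns that into "odkeywr".

odkeywr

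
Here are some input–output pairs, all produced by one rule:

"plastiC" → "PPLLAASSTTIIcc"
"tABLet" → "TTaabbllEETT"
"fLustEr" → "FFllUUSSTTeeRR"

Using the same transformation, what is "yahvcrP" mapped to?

YYAAHHVVCCRRpp

The rule is to flip the case of every letter, then double every character.
Applying both steps to "yahvcrP": "YAHVCRp", then "YYAAHHVVCCRRpp".
(Check on "tABLet": → "TablET" → "TTaabbllEETT" ✓)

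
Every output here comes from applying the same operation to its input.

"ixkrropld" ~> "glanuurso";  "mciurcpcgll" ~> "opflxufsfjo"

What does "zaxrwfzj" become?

The transformation: move the last character to the front, then shift every letter 3 places forward in the alphabet (wrapping around).
For "zaxrwfzj", step one produces "jzaxrwfz"; step two turns that into "mcdauzic".

mcdauzic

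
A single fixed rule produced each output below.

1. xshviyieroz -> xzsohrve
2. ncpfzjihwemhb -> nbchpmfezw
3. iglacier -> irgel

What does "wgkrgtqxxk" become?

wkgxkxr

In each case the input is transformed by: take characters alternately from the front and the back (1st, last, 2nd, 2nd-last, ...), then delete the last 3 characters.
Working it through for "wgkrgtqxxk": intermediate "wkgxkxrqgt", final "wkgxkxr".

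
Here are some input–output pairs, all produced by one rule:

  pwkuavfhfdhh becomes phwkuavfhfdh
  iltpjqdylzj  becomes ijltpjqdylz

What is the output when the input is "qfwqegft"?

qtfwqegf

The pattern: swap the first and last characters, then move the last character to the front.
Applying that to "qfwqegft" gives "qtfwqegf".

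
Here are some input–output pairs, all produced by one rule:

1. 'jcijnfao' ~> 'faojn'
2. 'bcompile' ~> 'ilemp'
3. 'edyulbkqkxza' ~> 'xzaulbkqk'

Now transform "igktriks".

In each case the input is transformed by: delete the first 3 characters, then move the last 3 characters to the front (rotate right by 3).
Applying that to "igktriks" gives "ikstr".

ikstr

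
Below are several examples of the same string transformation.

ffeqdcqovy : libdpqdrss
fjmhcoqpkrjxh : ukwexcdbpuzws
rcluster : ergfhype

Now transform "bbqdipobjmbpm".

zcozwobcvqdoo

In each case the input is transformed by: shift every letter 13 places forward in the alphabet (wrapping around) — i.e. ROT13, then reverse the string.
Starting from "bbqdipobjmbpm": after the first operation, "oodqvcbowzocz"; after the second, "zcozwobcvqdoo".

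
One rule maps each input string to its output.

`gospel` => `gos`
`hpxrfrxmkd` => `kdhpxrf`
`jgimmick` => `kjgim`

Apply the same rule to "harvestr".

The pattern: swap the front and back halves of the string, then delete the first 3 characters.
Working it through for "harvestr": intermediate "estrharv", final "rharv".

rharv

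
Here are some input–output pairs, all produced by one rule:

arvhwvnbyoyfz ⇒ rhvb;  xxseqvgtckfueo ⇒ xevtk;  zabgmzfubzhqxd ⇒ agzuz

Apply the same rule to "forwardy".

Rule — keep every other character starting from the second (positions 2nd, 4th, 6th, ...), then delete the last 2 characters.
Working it through for "forwardy": intermediate "owry", final "ow".

ow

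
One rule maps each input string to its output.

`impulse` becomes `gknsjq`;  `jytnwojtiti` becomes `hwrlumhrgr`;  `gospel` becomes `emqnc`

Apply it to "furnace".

dsplya

Each output is the input with this applied: shift every letter 2 places backward in the alphabet (wrapping around), then delete the last character.
Applying both steps to "furnace": "dsplyac", then "dsplya".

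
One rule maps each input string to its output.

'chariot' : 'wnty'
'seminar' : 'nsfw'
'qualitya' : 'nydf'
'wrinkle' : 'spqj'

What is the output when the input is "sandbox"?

Looking at the pairs, the operation is to shift every letter 5 places forward in the alphabet (wrapping around), then keep only the last 4 characters.
Applying both steps to "sandbox": "xfsigtc", then "igtc".

igtc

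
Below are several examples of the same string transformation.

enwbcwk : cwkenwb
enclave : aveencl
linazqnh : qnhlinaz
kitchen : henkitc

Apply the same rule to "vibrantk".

Each output is the input with this applied: move the last 3 characters to the front (rotate right by 3).
Applying that to "vibrantk" gives "ntkvibra".

ntkvibra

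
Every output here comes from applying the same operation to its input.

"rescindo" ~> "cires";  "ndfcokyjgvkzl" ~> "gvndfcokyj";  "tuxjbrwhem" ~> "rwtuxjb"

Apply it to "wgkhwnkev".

Each output is the input with this applied: delete the last 3 characters, then move the last 2 characters to the front (rotate right by 2).
Starting from "wgkhwnkev": after the first operation, "wgkhwn"; after the second, "wnwgkh".
(Check on "ndfcokyjgvkzl": → "ndfcokyjgv" → "gvndfcokyj" ✓)

wnwgkh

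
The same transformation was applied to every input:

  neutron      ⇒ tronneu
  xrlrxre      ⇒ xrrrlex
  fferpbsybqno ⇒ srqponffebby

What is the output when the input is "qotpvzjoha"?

Looking at the pairs, the operation is to sort the characters into reverse alphabetical order, then move the first character to the end.
Working it through for "qotpvzjoha": intermediate "zvtqpoojha", final "vtqpoojhaz".
(Check on "xrlrxre": → "xxrrrle" → "xrrrlex" ✓)

vtqpoojhaz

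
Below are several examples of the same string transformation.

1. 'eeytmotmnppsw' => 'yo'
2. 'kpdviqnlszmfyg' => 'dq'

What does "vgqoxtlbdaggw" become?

qt

Looking at the pairs, the operation is to keep one character in every 3, starting at position 3 (positions 3rd, 6th, 9th, ...), then delete the last 2 characters.
Doing the same to "vgqoxtlbdaggw": "qt".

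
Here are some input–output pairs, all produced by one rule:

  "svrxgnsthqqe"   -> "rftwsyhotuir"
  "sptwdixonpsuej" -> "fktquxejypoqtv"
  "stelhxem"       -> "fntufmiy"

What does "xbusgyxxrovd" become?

The transformation: move the last 2 characters to the front (rotate right by 2), then shift every letter 1 place forward in the alphabet (wrapping around).
On "xbusgyxxrovd": the first step gives "vdxbusgyxxro", and the second then gives "weycvthzyysp".

weycvthzyysp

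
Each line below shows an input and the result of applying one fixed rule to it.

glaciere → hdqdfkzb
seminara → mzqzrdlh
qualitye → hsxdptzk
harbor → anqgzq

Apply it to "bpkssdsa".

The transformation: shift every letter 1 place backward in the alphabet (wrapping around), then swap the front and back halves of the string.
Working it through for "bpkssdsa": intermediate "aojrrcrz", final "rcrzaojr".

rcrzaojr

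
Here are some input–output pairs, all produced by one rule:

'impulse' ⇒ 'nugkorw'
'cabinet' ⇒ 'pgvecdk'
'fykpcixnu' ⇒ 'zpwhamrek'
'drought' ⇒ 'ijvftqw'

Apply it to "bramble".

dngdtco

Looking at the pairs, the operation is to move the last 3 characters to the front (rotate right by 3), then shift every letter 2 places forward in the alphabet (wrapping around).
Applying both steps to "bramble": "blebram", then "dngdtco".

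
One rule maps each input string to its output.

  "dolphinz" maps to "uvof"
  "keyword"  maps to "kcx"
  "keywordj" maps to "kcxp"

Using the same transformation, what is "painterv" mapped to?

gtkb

Looking at the pairs, the operation is to keep every other character starting from the second (positions 2nd, 4th, 6th, ...), then shift every letter 6 places forward in the alphabet (wrapping around).
Working it through for "painterv": intermediate "anev", final "gtkb".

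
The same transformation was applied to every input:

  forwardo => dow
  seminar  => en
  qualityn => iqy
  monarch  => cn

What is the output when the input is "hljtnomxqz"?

In each case the input is transformed by: sort the characters into alphabetical order, then keep one character in every 3, starting at position 2 (positions 2nd, 5th, 8th, ...).
Starting from "hljtnomxqz": after the first operation, "hjlmnoqtxz"; after the second, "jnt".

jnt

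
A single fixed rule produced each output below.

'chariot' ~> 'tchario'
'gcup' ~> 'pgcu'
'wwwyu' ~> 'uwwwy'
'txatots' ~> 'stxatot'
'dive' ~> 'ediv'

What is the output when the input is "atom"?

What's happening: move the last character to the front.
"atom" → "mato".

mato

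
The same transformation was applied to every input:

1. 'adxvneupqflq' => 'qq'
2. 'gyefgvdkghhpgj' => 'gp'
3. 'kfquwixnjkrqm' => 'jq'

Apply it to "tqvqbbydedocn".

ec

The transformation: keep one character in every 3, starting at position 3 (positions 3rd, 6th, 9th, ...), then keep only the last 2 characters.
Working it through for "tqvqbbydedocn": intermediate "vbec", final "ec".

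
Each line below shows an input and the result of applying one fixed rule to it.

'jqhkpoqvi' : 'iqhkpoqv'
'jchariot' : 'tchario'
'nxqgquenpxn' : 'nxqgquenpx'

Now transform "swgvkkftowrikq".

In each case the input is transformed by: delete the first character, then move the last character to the front.
Applying both steps to "swgvkkftowrikq": "wgvkkftowrikq", then "qwgvkkftowrik".
(Check on "nxqgquenpxn": → "xqgquenpxn" → "nxqgquenpx" ✓)

qwgvkkftowrik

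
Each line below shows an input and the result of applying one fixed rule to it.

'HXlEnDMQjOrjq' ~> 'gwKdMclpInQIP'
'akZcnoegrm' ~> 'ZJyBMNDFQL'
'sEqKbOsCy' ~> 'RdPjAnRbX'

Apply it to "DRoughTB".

cqNTFGsa

In each case the input is transformed by: flip the case of every letter, then shift every letter 1 place backward in the alphabet (wrapping around).
Applying that to "DRoughTB" gives "cqNTFGsa".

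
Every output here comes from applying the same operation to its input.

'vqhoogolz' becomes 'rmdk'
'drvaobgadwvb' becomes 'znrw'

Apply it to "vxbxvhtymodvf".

In each case the input is transformed by: shift every letter 4 places backward in the alphabet (wrapping around), then keep only the first 4 characters.
On "vxbxvhtymodvf": the first step gives "rtxtrdpuikzrb", and the second then gives "rtxt".

rtxt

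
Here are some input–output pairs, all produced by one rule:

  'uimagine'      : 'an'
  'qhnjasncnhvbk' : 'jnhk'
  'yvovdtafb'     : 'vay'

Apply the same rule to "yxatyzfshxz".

tfx

The rule is to move the first character to the end, then keep one character in every 3, starting at position 3 (positions 3rd, 6th, 9th, ...).
On "yxatyzfshxz": the first step gives "xatyzfshxzy", and the second then gives "tfx".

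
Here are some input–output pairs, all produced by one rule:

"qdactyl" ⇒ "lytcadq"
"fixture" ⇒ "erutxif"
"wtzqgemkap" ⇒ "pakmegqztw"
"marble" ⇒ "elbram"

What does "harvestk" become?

The rule is to reverse the string.
For "harvestk" the result is "ktsevrah".

ktsevrah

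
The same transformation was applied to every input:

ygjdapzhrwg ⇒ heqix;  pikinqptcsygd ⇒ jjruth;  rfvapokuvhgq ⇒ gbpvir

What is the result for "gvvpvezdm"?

The pattern: keep every other character starting from the second (positions 2nd, 4th, 6th, ...), then shift every letter 1 place forward in the alphabet (wrapping around).
Starting from "gvvpvezdm": after the first operation, "vped"; after the second, "wqfe".

wqfe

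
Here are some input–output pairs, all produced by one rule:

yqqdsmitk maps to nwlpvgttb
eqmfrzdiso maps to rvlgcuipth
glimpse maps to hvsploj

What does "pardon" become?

qrguds

Rule — shift every letter 3 places forward in the alphabet (wrapping around), then reverse the string.
Working it through for "pardon": intermediate "sdugrq", final "qrguds".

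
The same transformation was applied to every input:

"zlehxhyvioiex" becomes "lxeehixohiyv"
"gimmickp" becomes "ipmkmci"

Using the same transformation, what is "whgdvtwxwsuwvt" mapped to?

In each case the input is transformed by: delete the first character, then take characters alternately from the front and the back (1st, last, 2nd, 2nd-last, ...).
On "whgdvtwxwsuwvt": the first step gives "hgdvtwxwsuwvt", and the second then gives "htgvdwvutswwx".
(Check on "zlehxhyvioiex": → "lehxhyvioiex" → "lxeehixohiyv" ✓)

htgvdwvutswwx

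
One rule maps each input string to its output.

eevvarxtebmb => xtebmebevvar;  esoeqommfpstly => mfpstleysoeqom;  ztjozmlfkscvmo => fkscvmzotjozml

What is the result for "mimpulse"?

ulsmeimp

Each output is the input with this applied: swap the first and last characters, then swap the front and back halves of the string.
"mimpulse" → "eimpulsm" → "ulsmeimp".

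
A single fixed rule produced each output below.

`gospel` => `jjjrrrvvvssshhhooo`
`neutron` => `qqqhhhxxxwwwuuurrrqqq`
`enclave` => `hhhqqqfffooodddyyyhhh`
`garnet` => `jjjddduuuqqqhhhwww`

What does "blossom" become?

eeeooorrrvvvvvvrrrppp

Each output is the input with this applied: repeat every character 3 times, then shift every letter 3 places forward in the alphabet (wrapping around).
On "blossom": the first step gives "bbblllooossssssooommm", and the second then gives "eeeooorrrvvvvvvrrrppp".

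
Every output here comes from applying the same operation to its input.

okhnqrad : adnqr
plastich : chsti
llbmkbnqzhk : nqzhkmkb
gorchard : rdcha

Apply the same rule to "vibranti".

The rule is to delete the first 3 characters, then move the first 3 characters to the end (rotate left by 3).
On "vibranti" that produces "tiran".

tiran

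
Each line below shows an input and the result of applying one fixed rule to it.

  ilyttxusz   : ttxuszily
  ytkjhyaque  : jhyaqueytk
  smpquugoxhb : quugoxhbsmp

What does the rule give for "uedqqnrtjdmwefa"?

qqnrtjdmwefaued

Looking at the pairs, the operation is to move the first 3 characters to the end (rotate left by 3).
Applying that to "uedqqnrtjdmwefa" gives "qqnrtjdmwefaued".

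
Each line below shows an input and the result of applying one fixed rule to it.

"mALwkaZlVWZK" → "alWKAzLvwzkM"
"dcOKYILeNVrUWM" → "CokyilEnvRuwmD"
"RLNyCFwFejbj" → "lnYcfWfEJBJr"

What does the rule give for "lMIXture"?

The pattern: move the first character to the end, then flip the case of every letter.
"lMIXture" → "MIXturel" → "mixTUREL".

mixTUREL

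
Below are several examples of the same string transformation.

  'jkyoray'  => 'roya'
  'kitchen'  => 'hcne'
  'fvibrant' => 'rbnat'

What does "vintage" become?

Looking at the pairs, the operation is to delete the first 3 characters, then swap each adjacent pair of characters (1↔2, 3↔4, ...).
Doing the same to "vintage": "ateg".

ateg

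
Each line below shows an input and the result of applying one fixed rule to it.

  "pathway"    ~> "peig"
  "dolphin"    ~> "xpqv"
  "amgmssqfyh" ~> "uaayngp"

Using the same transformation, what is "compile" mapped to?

xqtm

Looking at the pairs, the operation is to delete the first 3 characters, then shift every letter 8 places forward in the alphabet (wrapping around).
Applying both steps to "compile": "pile", then "xqtm".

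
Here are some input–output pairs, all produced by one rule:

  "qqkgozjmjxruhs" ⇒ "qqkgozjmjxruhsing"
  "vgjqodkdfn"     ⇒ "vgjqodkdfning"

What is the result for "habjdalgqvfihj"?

What's happening: append "ing".
"habjdalgqvfihj" → "habjdalgqvfihjing".

habjdalgqvfihjing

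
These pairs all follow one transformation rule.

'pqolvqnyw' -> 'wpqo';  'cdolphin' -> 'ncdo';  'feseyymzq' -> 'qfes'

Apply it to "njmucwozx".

xnjm

Looking at the pairs, the operation is to move the first 3 characters to the end (rotate left by 3), then keep only the last 4 characters.
Working it through for "njmucwozx": intermediate "ucwozxnjm", final "xnjm".
(Check on "cdolphin": → "lphincdo" → "ncdo" ✓)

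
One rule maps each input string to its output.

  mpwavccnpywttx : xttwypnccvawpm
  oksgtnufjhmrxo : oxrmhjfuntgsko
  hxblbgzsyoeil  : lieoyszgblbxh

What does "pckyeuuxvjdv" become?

Looking at the pairs, the operation is to reverse the string.
So "pckyeuuxvjdv" becomes "vdjvxuueykcp".

vdjvxuueykcp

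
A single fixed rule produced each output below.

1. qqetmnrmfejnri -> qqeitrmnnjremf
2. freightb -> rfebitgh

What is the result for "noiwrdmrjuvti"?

Looking at the pairs, the operation is to move the first character to the end, then take characters alternately from the front and the back (1st, last, 2nd, 2nd-last, ...).
Starting from "noiwrdmrjuvti": after the first operation, "oiwrdmrjuvtin"; after the second, "oniiwtrvdumjr".

oniiwtrvdumjr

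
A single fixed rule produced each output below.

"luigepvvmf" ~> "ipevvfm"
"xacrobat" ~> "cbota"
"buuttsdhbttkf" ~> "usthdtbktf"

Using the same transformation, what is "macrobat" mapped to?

cbota

The rule is to swap each adjacent pair of characters (1↔2, 3↔4, ...), then delete the first 3 characters.
Applying both steps to "macrobat": "amrcbota", then "cbota".
(Check on "buuttsdhbttkf": → "ubtusthdtbktf" → "usthdtbktf" ✓)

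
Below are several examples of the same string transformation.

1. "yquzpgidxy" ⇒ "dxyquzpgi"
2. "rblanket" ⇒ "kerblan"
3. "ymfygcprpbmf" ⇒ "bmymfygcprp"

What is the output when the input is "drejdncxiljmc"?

The transformation: delete the last character, then move the last 2 characters to the front (rotate right by 2).
On "drejdncxiljmc": the first step gives "drejdncxiljm", and the second then gives "jmdrejdncxil".

jmdrejdncxil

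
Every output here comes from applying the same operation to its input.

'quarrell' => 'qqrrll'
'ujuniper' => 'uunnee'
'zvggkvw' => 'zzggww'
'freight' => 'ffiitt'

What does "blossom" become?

bbssmm

The rule is to keep one character in every 3, starting at position 1 (positions 1st, 4th, 7th, ...), then double every character.
On "blossom": the first step gives "bsm", and the second then gives "bbssmm".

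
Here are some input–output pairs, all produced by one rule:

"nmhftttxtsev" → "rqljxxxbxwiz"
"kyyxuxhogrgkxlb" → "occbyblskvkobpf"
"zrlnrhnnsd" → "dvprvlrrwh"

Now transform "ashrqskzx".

ewlvuwodb

The rule is to shift every letter 4 places forward in the alphabet (wrapping around).
"ashrqskzx" → "ewlvuwodb".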